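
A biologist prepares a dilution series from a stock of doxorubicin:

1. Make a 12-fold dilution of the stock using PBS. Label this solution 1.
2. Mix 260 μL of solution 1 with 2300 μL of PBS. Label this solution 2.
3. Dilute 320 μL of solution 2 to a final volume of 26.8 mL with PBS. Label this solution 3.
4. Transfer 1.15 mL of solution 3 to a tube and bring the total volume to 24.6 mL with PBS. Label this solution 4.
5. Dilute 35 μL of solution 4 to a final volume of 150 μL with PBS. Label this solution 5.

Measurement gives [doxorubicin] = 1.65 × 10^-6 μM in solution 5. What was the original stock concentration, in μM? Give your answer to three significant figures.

1.50 μM

Step 1: 12-fold → factor 12
Step 2: 260 μL + 2300 μL = 2560 μL total → factor 2560/260 = 9.8462
Step 3: 320 μL brought to 26.8 mL → factor 26800/320 = 83.75
Step 4: 1.15 mL brought to 24.6 mL → factor 24.6/1.15 = 21.391
Step 5: 35 μL brought to 150 μL → factor 150/35 = 4.2857
Overall dilution factor = 12 × 9.8462 × 83.75 × 21.391 × 4.2857 = 9.0718 × 10^5
Stock = 1.65 × 10^-6 μM × 9.0718 × 10^5 = 1.50 μM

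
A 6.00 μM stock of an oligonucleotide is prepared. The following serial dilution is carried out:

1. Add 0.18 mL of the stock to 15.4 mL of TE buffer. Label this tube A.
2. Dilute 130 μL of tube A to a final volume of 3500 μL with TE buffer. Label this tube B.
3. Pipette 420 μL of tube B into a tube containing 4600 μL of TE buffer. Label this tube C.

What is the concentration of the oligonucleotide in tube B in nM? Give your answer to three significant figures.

2.57 nM

Step 1: 0.18 mL + 15.4 mL = 15.58 mL total → factor 15.58/0.18 = 86.556
Step 2: 130 μL brought to 3500 μL → factor 3500/130 = 26.923
Dilution factor through tube B = 86.556 × 26.923 = 2330.3
[tube B] = 6.00 μM / 2330.3 = 0.002575 μM = 2.57 nM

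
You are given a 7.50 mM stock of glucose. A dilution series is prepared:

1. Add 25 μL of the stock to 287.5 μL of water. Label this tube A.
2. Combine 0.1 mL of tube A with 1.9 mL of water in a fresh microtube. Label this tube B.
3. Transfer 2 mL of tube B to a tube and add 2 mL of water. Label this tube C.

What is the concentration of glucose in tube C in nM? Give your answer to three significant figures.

Step 1: 25 μL + 287.5 μL = 312.5 μL total → factor 312.5/25 = 12.5
Step 2: 0.1 mL + 1.9 mL = 2 mL total → factor 2/0.1 = 20
Step 3: 2 mL + 2 mL = 4 mL total → factor 4/2 = 2
Overall dilution factor = 12.5 × 20 × 2 = 500
Final = 7.50 mM / 500 = 0.01500 mM = 1.50 × 10^4 nM

1.50 × 10^4 nM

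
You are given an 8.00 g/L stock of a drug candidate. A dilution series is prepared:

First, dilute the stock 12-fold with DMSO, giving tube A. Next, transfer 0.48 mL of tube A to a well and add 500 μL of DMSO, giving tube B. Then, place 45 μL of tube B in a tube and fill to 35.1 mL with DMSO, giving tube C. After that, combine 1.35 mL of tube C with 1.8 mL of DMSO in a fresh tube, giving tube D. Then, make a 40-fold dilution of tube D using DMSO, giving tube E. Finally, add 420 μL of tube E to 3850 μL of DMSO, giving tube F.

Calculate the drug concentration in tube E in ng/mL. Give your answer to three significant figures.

4.49 ng/mL

Step 1: 12-fold → factor 12
Step 2: 0.48 mL + 500 μL = 0.98 mL total → factor 0.98/0.48 = 2.0417
Step 3: 45 μL brought to 35.1 mL → factor 35100/45 = 780
Step 4: 1.35 mL + 1.8 mL = 3.15 mL total → factor 3.15/1.35 = 2.3333
Step 5: 40-fold → factor 40
Dilution factor through tube E = 12 × 2.0417 × 780 × 2.3333 × 40 = 1.7836 × 10^6
[tube E] = 8.00 g/L / 1.7836 × 10^6 = 4.485 × 10^-6 g/L = 4.49 ng/mL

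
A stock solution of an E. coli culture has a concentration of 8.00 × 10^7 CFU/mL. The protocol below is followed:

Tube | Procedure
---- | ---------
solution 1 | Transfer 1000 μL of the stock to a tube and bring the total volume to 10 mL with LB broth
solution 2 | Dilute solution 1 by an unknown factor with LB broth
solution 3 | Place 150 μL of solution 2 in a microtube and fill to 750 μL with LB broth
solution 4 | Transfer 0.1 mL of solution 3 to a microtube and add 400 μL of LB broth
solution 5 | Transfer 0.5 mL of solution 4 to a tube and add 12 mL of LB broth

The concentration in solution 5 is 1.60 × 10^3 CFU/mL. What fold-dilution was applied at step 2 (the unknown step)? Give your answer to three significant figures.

8.00-fold

Step 1: 1000 μL brought to 10 mL → factor 10000/1000 = 10
Step 2: unknown factor x
Step 3: 150 μL brought to 750 μL → factor 750/150 = 5
Step 4: 0.1 mL + 400 μL = 0.5 mL total → factor 0.5/0.1 = 5
Step 5: 0.5 mL + 12 mL = 12.5 mL total → factor 12.5/0.5 = 25
Product of known-step factors = 6250
Overall factor = 8.00 × 10^7 CFU/mL / (1.60 × 10^3 CFU/mL) = 50000
x = 50000 / 6250 = 8.00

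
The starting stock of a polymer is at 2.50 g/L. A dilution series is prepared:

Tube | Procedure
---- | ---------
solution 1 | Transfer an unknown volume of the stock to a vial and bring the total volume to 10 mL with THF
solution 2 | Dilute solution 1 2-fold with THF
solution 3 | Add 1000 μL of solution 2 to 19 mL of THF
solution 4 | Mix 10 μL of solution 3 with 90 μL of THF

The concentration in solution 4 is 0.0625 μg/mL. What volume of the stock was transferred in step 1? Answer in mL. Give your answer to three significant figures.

Step 1: v brought to 10 mL → factor = 10 mL/v
Step 2: 2-fold → factor 2
Step 3: 1000 μL + 19 mL = 20000 μL total → factor 20000/1000 = 20
Step 4: 10 μL + 90 μL = 100 μL total → factor 100/10 = 10
Product of known-step factors = 400
Overall factor = 2.50 g/L / (0.0625 μg/mL) = 40000
Step-1 factor = 40000 / 400 = 100
v = 10 mL / 100 = 0.100 mL

0.100 mL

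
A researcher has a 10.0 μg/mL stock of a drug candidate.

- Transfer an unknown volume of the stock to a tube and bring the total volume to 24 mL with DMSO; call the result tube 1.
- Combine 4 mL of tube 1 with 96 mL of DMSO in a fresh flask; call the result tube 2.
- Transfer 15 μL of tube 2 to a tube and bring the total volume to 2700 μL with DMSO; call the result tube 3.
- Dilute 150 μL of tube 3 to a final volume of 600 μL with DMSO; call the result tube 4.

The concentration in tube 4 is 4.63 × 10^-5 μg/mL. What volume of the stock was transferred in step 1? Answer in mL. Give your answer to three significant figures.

2.00 mL

Step 1: v brought to 24 mL → factor = 24 mL/v
Step 2: 4 mL + 96 mL = 100 mL total → factor 100/4 = 25
Step 3: 15 μL brought to 2700 μL → factor 2700/15 = 180
Step 4: 150 μL brought to 600 μL → factor 600/150 = 4
Product of known-step factors = 18000
Overall factor = 10.0 μg/mL / (4.63 × 10^-5 μg/mL) = 2.1598 × 10^5
Step-1 factor = 2.1598 × 10^5 / 18000 = 11.999
v = 24 mL / 11.999 = 2.00 mL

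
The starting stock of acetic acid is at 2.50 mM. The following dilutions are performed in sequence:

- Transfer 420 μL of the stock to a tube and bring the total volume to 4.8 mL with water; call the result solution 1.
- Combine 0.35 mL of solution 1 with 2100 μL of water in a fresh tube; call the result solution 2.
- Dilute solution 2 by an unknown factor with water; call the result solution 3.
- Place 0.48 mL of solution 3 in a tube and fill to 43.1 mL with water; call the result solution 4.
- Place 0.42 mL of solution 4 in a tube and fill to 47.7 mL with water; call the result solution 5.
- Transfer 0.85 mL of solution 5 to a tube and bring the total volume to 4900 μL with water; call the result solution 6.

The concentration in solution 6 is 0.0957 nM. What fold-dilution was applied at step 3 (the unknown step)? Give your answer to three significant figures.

Step 1: 420 μL brought to 4.8 mL → factor 4800/420 = 11.429
Step 2: 0.35 mL + 2100 μL = 2.45 mL total → factor 2.45/0.35 = 7
Step 3: unknown factor x
Step 4: 0.48 mL brought to 43.1 mL → factor 43.1/0.48 = 89.792
Step 5: 0.42 mL brought to 47.7 mL → factor 47.7/0.42 = 113.57
Step 6: 0.85 mL brought to 4900 μL → factor 4.9/0.85 = 5.7647
Product of known-step factors = 4.703 × 10^6
Overall factor = 2.50 mM / (0.0957 nM) = 2.6123 × 10^7
x = 2.6123 × 10^7 / 4.703 × 10^6 = 5.55

5.55-fold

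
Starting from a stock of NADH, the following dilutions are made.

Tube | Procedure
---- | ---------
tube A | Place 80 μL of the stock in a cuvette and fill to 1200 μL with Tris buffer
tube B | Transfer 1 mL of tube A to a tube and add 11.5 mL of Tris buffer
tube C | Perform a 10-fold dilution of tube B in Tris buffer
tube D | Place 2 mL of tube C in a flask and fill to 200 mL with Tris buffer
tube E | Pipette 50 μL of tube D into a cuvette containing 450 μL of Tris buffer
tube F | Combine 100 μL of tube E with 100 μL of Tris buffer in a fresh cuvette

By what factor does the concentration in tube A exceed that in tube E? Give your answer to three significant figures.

1.25 × 10^5

Step 1: 80 μL brought to 1200 μL → factor 1200/80 = 15
Step 2: 1 mL + 11.5 mL = 12.5 mL total → factor 12.5/1 = 12.5
Step 3: 10-fold → factor 10
Step 4: 2 mL brought to 200 mL → factor 200/2 = 100
Step 5: 50 μL + 450 μL = 500 μL total → factor 500/50 = 10
Dilution factor to tube A = 15; to tube E = 1.875 × 10^6
[tube A]/[tube E] = (factor to tube E)/(factor to tube A) = 1.875 × 10^6/15 = 1.25 × 10^5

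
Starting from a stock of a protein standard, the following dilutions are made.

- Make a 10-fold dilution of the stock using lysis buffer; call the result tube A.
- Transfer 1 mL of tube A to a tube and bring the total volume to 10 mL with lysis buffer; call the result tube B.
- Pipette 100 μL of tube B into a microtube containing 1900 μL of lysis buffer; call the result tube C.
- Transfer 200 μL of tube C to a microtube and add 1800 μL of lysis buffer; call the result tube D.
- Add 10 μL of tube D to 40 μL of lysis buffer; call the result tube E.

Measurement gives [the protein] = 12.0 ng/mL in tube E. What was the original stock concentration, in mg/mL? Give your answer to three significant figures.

1.20 mg/mL

Step 1: 10-fold → factor 10
Step 2: 1 mL brought to 10 mL → factor 10/1 = 10
Step 3: 100 μL + 1900 μL = 2000 μL total → factor 2000/100 = 20
Step 4: 200 μL + 1800 μL = 2000 μL total → factor 2000/200 = 10
Step 5: 10 μL + 40 μL = 50 μL total → factor 50/10 = 5
Overall dilution factor = 10 × 10 × 20 × 10 × 5 = 1 × 10^5
Stock = 12.0 ng/mL × 1 × 10^5 = 1.200 × 10^6 ng/mL = 1.20 mg/mL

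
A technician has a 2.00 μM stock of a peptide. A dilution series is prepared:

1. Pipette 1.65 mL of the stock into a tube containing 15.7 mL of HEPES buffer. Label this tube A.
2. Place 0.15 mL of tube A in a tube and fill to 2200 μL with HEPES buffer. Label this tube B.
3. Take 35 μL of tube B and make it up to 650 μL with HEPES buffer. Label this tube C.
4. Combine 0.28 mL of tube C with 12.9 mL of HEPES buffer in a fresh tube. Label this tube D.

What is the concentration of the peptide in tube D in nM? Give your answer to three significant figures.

0.0148 nM

Step 1: 1.65 mL + 15.7 mL = 17.35 mL total → factor 17.35/1.65 = 10.515
Step 2: 0.15 mL brought to 2200 μL → factor 2.2/0.15 = 14.667
Step 3: 35 μL brought to 650 μL → factor 650/35 = 18.571
Step 4: 0.28 mL + 12.9 mL = 13.18 mL total → factor 13.18/0.28 = 47.071
Overall dilution factor = 10.515 × 14.667 × 18.571 × 47.071 = 1.3482 × 10^5
Final = 2.00 μM / 1.3482 × 10^5 = 1.483 × 10^-5 μM = 0.0148 nM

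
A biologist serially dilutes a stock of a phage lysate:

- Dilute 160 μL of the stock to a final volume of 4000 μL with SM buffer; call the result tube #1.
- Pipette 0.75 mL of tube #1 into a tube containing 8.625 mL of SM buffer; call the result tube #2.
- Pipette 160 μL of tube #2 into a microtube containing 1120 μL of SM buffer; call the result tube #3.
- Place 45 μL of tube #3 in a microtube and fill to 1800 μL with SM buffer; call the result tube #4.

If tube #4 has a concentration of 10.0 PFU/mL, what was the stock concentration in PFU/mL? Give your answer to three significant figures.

1.00 × 10^6 PFU/mL

Step 1: 160 μL brought to 4000 μL → factor 4000/160 = 25
Step 2: 0.75 mL + 8.625 mL = 9.375 mL total → factor 9.375/0.75 = 12.5
Step 3: 160 μL + 1120 μL = 1280 μL total → factor 1280/160 = 8
Step 4: 45 μL brought to 1800 μL → factor 1800/45 = 40
Overall dilution factor = 25 × 12.5 × 8 × 40 = 1 × 10^5
Stock = 10.0 PFU/mL × 1 × 10^5 = 1.00 × 10^6 PFU/mL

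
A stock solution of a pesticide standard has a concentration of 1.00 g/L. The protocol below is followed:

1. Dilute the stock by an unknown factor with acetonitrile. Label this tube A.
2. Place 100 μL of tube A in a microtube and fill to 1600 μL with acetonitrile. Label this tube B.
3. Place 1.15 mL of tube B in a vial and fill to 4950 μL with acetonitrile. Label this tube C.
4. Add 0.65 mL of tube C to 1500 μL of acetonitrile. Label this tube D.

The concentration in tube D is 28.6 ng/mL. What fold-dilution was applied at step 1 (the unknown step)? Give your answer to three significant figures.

153-fold

Step 1: unknown factor x
Step 2: 100 μL brought to 1600 μL → factor 1600/100 = 16
Step 3: 1.15 mL brought to 4950 μL → factor 4.95/1.15 = 4.3043
Step 4: 0.65 mL + 1500 μL = 2.15 mL total → factor 2.15/0.65 = 3.3077
Product of known-step factors = 227.8
Overall factor = 1.00 g/L / (28.6 ng/mL) = 34965
x = 34965 / 227.8 = 153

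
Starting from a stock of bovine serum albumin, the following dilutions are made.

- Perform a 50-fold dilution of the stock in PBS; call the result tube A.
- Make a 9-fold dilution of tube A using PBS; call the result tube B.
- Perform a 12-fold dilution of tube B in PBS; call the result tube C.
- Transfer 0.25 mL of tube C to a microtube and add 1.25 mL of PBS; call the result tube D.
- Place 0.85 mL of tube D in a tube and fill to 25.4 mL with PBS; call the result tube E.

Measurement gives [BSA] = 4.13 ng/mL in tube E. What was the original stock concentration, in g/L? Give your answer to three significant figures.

4.00 g/L

Step 1: 50-fold → factor 50
Step 2: 9-fold → factor 9
Step 3: 12-fold → factor 12
Step 4: 0.25 mL + 1.25 mL = 1.5 mL total → factor 1.5/0.25 = 6
Step 5: 0.85 mL brought to 25.4 mL → factor 25.4/0.85 = 29.882
Overall dilution factor = 50 × 9 × 12 × 6 × 29.882 = 9.6819 × 10^5
Stock = 4.13 ng/mL × 9.6819 × 10^5 = 3.999 × 10^6 ng/mL = 4.00 g/L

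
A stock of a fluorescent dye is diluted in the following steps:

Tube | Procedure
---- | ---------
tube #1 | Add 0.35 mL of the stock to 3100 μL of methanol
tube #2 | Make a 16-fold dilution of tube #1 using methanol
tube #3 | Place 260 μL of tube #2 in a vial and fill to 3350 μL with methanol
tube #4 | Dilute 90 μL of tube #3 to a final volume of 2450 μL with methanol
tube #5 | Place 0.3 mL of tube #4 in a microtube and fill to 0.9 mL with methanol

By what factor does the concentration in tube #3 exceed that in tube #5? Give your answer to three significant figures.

81.7

Step 1: 0.35 mL + 3100 μL = 3.45 mL total → factor 3.45/0.35 = 9.8571
Step 2: 16-fold → factor 16
Step 3: 260 μL brought to 3350 μL → factor 3350/260 = 12.885
Step 4: 90 μL brought to 2450 μL → factor 2450/90 = 27.222
Step 5: 0.3 mL brought to 0.9 mL → factor 0.9/0.3 = 3
Dilution factor to tube #3 = 2032.1; to tube #5 = 1.6595 × 10^5
[tube #3]/[tube #5] = (factor to tube #5)/(factor to tube #3) = 1.6595 × 10^5/2032.1 = 81.7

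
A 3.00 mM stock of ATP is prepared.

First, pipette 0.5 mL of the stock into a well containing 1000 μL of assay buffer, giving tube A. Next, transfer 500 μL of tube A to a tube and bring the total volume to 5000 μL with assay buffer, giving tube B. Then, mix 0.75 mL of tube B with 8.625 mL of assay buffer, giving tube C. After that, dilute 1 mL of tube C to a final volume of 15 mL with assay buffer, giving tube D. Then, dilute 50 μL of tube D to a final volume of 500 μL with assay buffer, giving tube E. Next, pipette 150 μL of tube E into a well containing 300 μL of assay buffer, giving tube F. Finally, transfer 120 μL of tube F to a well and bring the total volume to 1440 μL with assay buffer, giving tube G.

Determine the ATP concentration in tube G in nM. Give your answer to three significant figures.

1.48 nM

Step 1: 0.5 mL + 1000 μL = 1.5 mL total → factor 1.5/0.5 = 3
Step 2: 500 μL brought to 5000 μL → factor 5000/500 = 10
Step 3: 0.75 mL + 8.625 mL = 9.375 mL total → factor 9.375/0.75 = 12.5
Step 4: 1 mL brought to 15 mL → factor 15/1 = 15
Step 5: 50 μL brought to 500 μL → factor 500/50 = 10
Step 6: 150 μL + 300 μL = 450 μL total → factor 450/150 = 3
Step 7: 120 μL brought to 1440 μL → factor 1440/120 = 12
Overall dilution factor = 3 × 10 × 12.5 × 15 × 10 × 3 × 12 = 2.025 × 10^6
Final = 3.00 mM / 2.025 × 10^6 = 1.481 × 10^-6 mM = 1.48 nM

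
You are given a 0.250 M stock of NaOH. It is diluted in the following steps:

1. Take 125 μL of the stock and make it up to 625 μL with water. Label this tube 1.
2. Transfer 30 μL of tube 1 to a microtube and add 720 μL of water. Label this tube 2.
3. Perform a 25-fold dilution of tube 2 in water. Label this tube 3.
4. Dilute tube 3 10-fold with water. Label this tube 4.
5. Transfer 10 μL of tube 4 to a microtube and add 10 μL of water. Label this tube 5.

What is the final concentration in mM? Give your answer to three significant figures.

Step 1: 125 μL brought to 625 μL → factor 625/125 = 5
Step 2: 30 μL + 720 μL = 750 μL total → factor 750/30 = 25
Step 3: 25-fold → factor 25
Step 4: 10-fold → factor 10
Step 5: 10 μL + 10 μL = 20 μL total → factor 20/10 = 2
Overall dilution factor = 5 × 25 × 25 × 10 × 2 = 62500
Final = 0.250 M / 62500 = 4.000 × 10^-6 M = 0.00400 mM

0.00400 mM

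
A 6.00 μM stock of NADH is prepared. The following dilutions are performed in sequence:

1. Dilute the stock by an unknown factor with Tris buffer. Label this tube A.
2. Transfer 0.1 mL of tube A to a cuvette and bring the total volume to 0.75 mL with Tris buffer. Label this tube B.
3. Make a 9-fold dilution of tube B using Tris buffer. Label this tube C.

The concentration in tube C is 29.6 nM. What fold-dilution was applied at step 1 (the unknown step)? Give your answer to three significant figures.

Step 1: unknown factor x
Step 2: 0.1 mL brought to 0.75 mL → factor 0.75/0.1 = 7.5
Step 3: 9-fold → factor 9
Product of known-step factors = 67.5
Overall factor = 6.00 μM / (29.6 nM) = 202.7
x = 202.7 / 67.5 = 3.00

3.00-fold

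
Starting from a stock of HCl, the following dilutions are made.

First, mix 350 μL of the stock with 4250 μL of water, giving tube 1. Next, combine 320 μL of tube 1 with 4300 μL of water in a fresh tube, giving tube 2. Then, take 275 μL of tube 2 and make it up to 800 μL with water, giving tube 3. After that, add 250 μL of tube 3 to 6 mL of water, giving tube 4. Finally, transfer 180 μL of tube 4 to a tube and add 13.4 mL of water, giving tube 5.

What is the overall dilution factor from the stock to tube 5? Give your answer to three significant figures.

Step 1: 350 μL + 4250 μL = 4600 μL total → factor 4600/350 = 13.143
Step 2: 320 μL + 4300 μL = 4620 μL total → factor 4620/320 = 14.438
Step 3: 275 μL brought to 800 μL → factor 800/275 = 2.9091
Step 4: 250 μL + 6 mL = 6250 μL total → factor 6250/250 = 25
Step 5: 180 μL + 13.4 mL = 13580 μL total → factor 13580/180 = 75.444
Overall dilution factor = 13.143 × 14.438 × 2.9091 × 25 × 75.444 = 1.0411 × 10^6

1.04 × 10^6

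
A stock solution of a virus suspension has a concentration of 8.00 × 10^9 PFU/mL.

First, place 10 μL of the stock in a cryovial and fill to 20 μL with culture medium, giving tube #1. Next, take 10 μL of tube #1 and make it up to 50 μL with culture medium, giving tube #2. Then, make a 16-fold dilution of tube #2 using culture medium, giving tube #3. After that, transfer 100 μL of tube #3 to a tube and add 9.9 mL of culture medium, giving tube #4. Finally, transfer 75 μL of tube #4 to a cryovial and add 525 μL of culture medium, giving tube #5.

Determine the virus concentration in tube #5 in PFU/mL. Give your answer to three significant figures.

6.25 × 10^4 PFU/mL

Step 1: 10 μL brought to 20 μL → factor 20/10 = 2
Step 2: 10 μL brought to 50 μL → factor 50/10 = 5
Step 3: 16-fold → factor 16
Step 4: 100 μL + 9.9 mL = 10000 μL total → factor 10000/100 = 100
Step 5: 75 μL + 525 μL = 600 μL total → factor 600/75 = 8
Overall dilution factor = 2 × 5 × 16 × 100 × 8 = 1.28 × 10^5
Final = 8.00 × 10^9 PFU/mL / 1.28 × 10^5 = 6.25 × 10^4 PFU/mL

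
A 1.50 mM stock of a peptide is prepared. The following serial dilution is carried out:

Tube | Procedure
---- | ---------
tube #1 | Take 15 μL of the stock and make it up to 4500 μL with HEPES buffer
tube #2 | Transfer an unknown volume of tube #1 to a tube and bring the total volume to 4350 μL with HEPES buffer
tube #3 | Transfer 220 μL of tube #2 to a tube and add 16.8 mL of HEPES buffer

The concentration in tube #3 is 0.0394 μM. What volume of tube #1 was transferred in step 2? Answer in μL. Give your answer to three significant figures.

2.65 × 10^3 μL

Step 1: 15 μL brought to 4500 μL → factor 4500/15 = 300
Step 2: v brought to 4350 μL → factor = 4350 μL/v
Step 3: 220 μL + 16.8 mL = 17020 μL total → factor 17020/220 = 77.364
Product of known-step factors = 23209
Overall factor = 1.50 mM / (0.0394 μM) = 38071
Step-2 factor = 38071 / 23209 = 1.6404
v = 4350 μL / 1.6404 = 2.65 × 10^3 μL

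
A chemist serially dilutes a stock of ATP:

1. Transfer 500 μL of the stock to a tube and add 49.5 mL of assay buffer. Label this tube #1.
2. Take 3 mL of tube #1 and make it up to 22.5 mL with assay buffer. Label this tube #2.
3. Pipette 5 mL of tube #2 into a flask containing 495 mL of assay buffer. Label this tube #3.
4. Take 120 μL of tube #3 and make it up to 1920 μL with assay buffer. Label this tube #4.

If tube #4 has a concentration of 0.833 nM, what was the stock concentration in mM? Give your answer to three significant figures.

Step 1: 500 μL + 49.5 mL = 50000 μL total → factor 50000/500 = 100
Step 2: 3 mL brought to 22.5 mL → factor 22.5/3 = 7.5
Step 3: 5 mL + 495 mL = 500 mL total → factor 500/5 = 100
Step 4: 120 μL brought to 1920 μL → factor 1920/120 = 16
Overall dilution factor = 100 × 7.5 × 100 × 16 = 1.2 × 10^6
Stock = 0.833 nM × 1.2 × 10^6 = 9.996 × 10^5 nM = 1.00 mM

1.00 mM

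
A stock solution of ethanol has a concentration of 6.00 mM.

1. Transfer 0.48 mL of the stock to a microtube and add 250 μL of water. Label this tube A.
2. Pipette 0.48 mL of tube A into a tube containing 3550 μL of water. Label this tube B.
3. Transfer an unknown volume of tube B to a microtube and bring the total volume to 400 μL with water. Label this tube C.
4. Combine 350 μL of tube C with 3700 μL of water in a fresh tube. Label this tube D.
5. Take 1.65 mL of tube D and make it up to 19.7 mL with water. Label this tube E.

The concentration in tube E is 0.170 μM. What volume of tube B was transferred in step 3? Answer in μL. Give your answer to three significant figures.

Step 1: 0.48 mL + 250 μL = 0.73 mL total → factor 0.73/0.48 = 1.5208
Step 2: 0.48 mL + 3550 μL = 4.03 mL total → factor 4.03/0.48 = 8.3958
Step 3: v brought to 400 μL → factor = 400 μL/v
Step 4: 350 μL + 3700 μL = 4050 μL total → factor 4050/350 = 11.571
Step 5: 1.65 mL brought to 19.7 mL → factor 19.7/1.65 = 11.939
Product of known-step factors = 1764.1
Overall factor = 6.00 mM / (0.170 μM) = 35294
Step-3 factor = 35294 / 1764.1 = 20.007
v = 400 μL / 20.007 = 20.0 μL

20.0 μL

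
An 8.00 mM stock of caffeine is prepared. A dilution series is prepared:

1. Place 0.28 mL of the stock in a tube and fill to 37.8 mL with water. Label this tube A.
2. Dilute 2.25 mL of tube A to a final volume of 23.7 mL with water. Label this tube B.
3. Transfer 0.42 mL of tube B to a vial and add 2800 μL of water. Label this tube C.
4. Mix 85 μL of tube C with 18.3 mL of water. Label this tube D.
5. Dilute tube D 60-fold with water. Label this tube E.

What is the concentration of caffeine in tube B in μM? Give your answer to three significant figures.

5.63 μM

Step 1: 0.28 mL brought to 37.8 mL → factor 37.8/0.28 = 135
Step 2: 2.25 mL brought to 23.7 mL → factor 23.7/2.25 = 10.533
Dilution factor through tube B = 135 × 10.533 = 1422
[tube B] = 8.00 mM / 1422 = 0.005626 mM = 5.63 μM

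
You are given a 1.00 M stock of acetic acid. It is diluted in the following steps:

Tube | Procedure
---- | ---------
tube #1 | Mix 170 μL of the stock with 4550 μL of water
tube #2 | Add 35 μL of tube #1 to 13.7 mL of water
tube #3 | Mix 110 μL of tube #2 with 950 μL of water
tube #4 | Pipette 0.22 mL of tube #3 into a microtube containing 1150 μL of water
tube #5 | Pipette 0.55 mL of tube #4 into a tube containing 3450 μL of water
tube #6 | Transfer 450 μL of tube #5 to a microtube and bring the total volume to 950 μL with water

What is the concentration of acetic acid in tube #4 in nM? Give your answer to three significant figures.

1.53 × 10^3 nM

Step 1: 170 μL + 4550 μL = 4720 μL total → factor 4720/170 = 27.765
Step 2: 35 μL + 13.7 mL = 13735 μL total → factor 13735/35 = 392.43
Step 3: 110 μL + 950 μL = 1060 μL total → factor 1060/110 = 9.6364
Step 4: 0.22 mL + 1150 μL = 1.37 mL total → factor 1.37/0.22 = 6.2273
Dilution factor through tube #4 = 27.765 × 392.43 × 9.6364 × 6.2273 = 6.5383 × 10^5
[tube #4] = 1.00 M / 6.5383 × 10^5 = 1.529 × 10^-6 M = 1.53 × 10^3 nM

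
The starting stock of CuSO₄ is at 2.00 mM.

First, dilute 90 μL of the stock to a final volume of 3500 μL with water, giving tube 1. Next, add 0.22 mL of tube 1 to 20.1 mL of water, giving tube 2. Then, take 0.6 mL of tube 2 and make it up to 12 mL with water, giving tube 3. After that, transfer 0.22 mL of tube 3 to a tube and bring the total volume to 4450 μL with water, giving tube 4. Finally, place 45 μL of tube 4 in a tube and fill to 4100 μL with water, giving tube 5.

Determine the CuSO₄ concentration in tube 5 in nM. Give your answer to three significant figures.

0.0151 nM

Step 1: 90 μL brought to 3500 μL → factor 3500/90 = 38.889
Step 2: 0.22 mL + 20.1 mL = 20.32 mL total → factor 20.32/0.22 = 92.364
Step 3: 0.6 mL brought to 12 mL → factor 12/0.6 = 20
Step 4: 0.22 mL brought to 4450 μL → factor 4.45/0.22 = 20.227
Step 5: 45 μL brought to 4100 μL → factor 4100/45 = 91.111
Overall dilution factor = 38.889 × 92.364 × 20 × 20.227 × 91.111 = 1.3239 × 10^8
Final = 2.00 mM / 1.3239 × 10^8 = 1.511 × 10^-8 mM = 0.0151 nM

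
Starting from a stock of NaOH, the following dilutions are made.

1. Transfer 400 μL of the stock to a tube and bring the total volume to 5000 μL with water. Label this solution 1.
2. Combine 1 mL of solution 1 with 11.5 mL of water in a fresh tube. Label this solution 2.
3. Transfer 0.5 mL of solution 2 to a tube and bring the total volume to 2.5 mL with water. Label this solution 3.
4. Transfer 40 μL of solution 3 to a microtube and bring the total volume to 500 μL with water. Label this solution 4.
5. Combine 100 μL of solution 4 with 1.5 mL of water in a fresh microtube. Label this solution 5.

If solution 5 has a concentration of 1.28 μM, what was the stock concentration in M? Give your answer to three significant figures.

0.200 M

Step 1: 400 μL brought to 5000 μL → factor 5000/400 = 12.5
Step 2: 1 mL + 11.5 mL = 12.5 mL total → factor 12.5/1 = 12.5
Step 3: 0.5 mL brought to 2.5 mL → factor 2.5/0.5 = 5
Step 4: 40 μL brought to 500 μL → factor 500/40 = 12.5
Step 5: 100 μL + 1.5 mL = 1600 μL total → factor 1600/100 = 16
Overall dilution factor = 12.5 × 12.5 × 5 × 12.5 × 16 = 1.5625 × 10^5
Stock = 1.28 μM × 1.5625 × 10^5 = 2.000 × 10^5 μM = 0.200 M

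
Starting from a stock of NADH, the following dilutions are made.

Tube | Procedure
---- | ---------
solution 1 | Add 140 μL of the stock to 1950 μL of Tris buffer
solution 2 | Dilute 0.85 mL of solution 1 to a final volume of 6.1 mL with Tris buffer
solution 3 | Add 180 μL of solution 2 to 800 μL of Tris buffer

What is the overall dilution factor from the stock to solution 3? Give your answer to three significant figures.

583

Step 1: 140 μL + 1950 μL = 2090 μL total → factor 2090/140 = 14.929
Step 2: 0.85 mL brought to 6.1 mL → factor 6.1/0.85 = 7.1765
Step 3: 180 μL + 800 μL = 980 μL total → factor 980/180 = 5.4444
Overall dilution factor = 14.929 × 7.1765 × 5.4444 = 583.29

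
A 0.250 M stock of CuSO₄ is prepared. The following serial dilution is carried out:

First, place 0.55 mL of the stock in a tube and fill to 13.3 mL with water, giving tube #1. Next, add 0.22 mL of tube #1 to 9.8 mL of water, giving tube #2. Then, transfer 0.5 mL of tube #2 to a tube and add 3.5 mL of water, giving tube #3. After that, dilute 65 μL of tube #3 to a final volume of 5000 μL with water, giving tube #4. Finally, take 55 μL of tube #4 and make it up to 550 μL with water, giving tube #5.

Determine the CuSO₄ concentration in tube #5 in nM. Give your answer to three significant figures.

Step 1: 0.55 mL brought to 13.3 mL → factor 13.3/0.55 = 24.182
Step 2: 0.22 mL + 9.8 mL = 10.02 mL total → factor 10.02/0.22 = 45.545
Step 3: 0.5 mL + 3.5 mL = 4 mL total → factor 4/0.5 = 8
Step 4: 65 μL brought to 5000 μL → factor 5000/65 = 76.923
Step 5: 55 μL brought to 550 μL → factor 550/55 = 10
Overall dilution factor = 24.182 × 45.545 × 8 × 76.923 × 10 = 6.7777 × 10^6
Final = 0.250 M / 6.7777 × 10^6 = 3.689 × 10^-8 M = 36.9 nM

36.9 nM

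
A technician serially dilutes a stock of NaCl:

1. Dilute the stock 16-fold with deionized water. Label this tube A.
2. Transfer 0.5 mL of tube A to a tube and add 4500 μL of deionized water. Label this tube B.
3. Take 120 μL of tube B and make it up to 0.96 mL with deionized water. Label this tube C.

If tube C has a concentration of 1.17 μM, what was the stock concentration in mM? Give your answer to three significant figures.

1.50 mM

Step 1: 16-fold → factor 16
Step 2: 0.5 mL + 4500 μL = 5 mL total → factor 5/0.5 = 10
Step 3: 120 μL brought to 0.96 mL → factor 960/120 = 8
Overall dilution factor = 16 × 10 × 8 = 1280
Stock = 1.17 μM × 1280 = 1498 μM = 1.50 mM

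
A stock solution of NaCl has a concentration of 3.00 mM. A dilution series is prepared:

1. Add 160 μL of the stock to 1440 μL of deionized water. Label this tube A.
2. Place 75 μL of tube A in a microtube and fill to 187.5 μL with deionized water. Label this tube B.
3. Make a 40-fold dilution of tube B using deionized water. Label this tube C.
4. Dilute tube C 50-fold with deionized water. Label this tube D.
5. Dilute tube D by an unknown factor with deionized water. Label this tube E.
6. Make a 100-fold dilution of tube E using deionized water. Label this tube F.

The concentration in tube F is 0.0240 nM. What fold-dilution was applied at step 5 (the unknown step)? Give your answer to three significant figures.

25.0-fold

Step 1: 160 μL + 1440 μL = 1600 μL total → factor 1600/160 = 10
Step 2: 75 μL brought to 187.5 μL → factor 187.5/75 = 2.5
Step 3: 40-fold → factor 40
Step 4: 50-fold → factor 50
Step 5: unknown factor x
Step 6: 100-fold → factor 100
Product of known-step factors = 5 × 10^6
Overall factor = 3.00 mM / (0.0240 nM) = 1.25 × 10^8
x = 1.25 × 10^8 / 5 × 10^6 = 25.0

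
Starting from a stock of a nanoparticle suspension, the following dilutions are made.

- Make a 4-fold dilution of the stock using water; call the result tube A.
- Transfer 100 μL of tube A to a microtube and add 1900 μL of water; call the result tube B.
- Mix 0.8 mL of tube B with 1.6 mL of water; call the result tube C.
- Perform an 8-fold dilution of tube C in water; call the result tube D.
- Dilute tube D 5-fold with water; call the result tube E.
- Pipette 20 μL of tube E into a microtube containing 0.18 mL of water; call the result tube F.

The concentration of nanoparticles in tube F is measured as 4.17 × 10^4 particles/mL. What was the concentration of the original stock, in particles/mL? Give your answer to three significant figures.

Step 1: 4-fold → factor 4
Step 2: 100 μL + 1900 μL = 2000 μL total → factor 2000/100 = 20
Step 3: 0.8 mL + 1.6 mL = 2.4 mL total → factor 2.4/0.8 = 3
Step 4: 8-fold → factor 8
Step 5: 5-fold → factor 5
Step 6: 20 μL + 0.18 mL = 200 μL total → factor 200/20 = 10
Overall dilution factor = 4 × 20 × 3 × 8 × 5 × 10 = 96000
Stock = 4.17 × 10^4 particles/mL × 96000 = 4.00 × 10^9 particles/mL

4.00 × 10^9 particles/mL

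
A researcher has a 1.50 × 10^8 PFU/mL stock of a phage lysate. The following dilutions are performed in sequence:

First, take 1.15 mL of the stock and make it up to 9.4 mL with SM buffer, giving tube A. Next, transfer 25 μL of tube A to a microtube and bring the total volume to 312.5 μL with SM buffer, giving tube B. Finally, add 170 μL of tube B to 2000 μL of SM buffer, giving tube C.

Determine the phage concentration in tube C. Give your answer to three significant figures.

1.15 × 10^5 PFU/mL

Step 1: 1.15 mL brought to 9.4 mL → factor 9.4/1.15 = 8.1739
Step 2: 25 μL brought to 312.5 μL → factor 312.5/25 = 12.5
Step 3: 170 μL + 2000 μL = 2170 μL total → factor 2170/170 = 12.765
Overall dilution factor = 8.1739 × 12.5 × 12.765 = 1304.2
Final = 1.50 × 10^8 PFU/mL / 1304.2 = 1.15 × 10^5 PFU/mL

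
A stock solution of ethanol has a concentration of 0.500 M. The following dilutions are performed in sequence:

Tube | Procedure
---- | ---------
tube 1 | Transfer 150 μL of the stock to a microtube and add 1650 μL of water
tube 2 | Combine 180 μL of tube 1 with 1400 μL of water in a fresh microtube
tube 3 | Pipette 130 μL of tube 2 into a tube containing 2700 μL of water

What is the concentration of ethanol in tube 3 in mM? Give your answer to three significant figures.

0.218 mM

Step 1: 150 μL + 1650 μL = 1800 μL total → factor 1800/150 = 12
Step 2: 180 μL + 1400 μL = 1580 μL total → factor 1580/180 = 8.7778
Step 3: 130 μL + 2700 μL = 2830 μL total → factor 2830/130 = 21.769
Overall dilution factor = 12 × 8.7778 × 21.769 = 2293
Final = 0.500 M / 2293 = 0.0002181 M = 0.218 mM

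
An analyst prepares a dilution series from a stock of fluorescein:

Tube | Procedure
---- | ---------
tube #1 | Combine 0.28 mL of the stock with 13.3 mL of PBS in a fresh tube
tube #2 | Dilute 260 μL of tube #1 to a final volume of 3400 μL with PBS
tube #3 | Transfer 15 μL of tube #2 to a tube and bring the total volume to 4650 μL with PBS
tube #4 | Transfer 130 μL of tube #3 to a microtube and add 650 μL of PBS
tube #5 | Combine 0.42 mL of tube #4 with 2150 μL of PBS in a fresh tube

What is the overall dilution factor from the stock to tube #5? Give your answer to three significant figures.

7.22 × 10^6

Step 1: 0.28 mL + 13.3 mL = 13.58 mL total → factor 13.58/0.28 = 48.5
Step 2: 260 μL brought to 3400 μL → factor 3400/260 = 13.077
Step 3: 15 μL brought to 4650 μL → factor 4650/15 = 310
Step 4: 130 μL + 650 μL = 780 μL total → factor 780/130 = 6
Step 5: 0.42 mL + 2150 μL = 2.57 mL total → factor 2.57/0.42 = 6.119
Overall dilution factor = 48.5 × 13.077 × 310 × 6 × 6.119 = 7.2185 × 10^6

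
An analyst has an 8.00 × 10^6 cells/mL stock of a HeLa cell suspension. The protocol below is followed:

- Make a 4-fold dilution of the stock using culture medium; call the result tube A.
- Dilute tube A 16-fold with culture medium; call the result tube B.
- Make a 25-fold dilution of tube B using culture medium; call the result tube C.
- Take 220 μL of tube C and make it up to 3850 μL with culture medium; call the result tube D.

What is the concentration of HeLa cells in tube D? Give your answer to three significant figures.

Step 1: 4-fold → factor 4
Step 2: 16-fold → factor 16
Step 3: 25-fold → factor 25
Step 4: 220 μL brought to 3850 μL → factor 3850/220 = 17.5
Overall dilution factor = 4 × 16 × 25 × 17.5 = 28000
Final = 8.00 × 10^6 cells/mL / 28000 = 286 cells/mL

286 cells/mL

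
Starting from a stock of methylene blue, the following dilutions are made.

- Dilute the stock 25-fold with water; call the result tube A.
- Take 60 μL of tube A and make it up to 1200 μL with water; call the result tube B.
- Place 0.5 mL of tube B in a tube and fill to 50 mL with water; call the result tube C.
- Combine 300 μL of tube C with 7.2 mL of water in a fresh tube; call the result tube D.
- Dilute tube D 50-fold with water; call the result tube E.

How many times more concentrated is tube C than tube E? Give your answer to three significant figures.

1.25 × 10^3

Step 1: 25-fold → factor 25
Step 2: 60 μL brought to 1200 μL → factor 1200/60 = 20
Step 3: 0.5 mL brought to 50 mL → factor 50/0.5 = 100
Step 4: 300 μL + 7.2 mL = 7500 μL total → factor 7500/300 = 25
Step 5: 50-fold → factor 50
Dilution factor to tube C = 50000; to tube E = 6.25 × 10^7
[tube C]/[tube E] = (factor to tube E)/(factor to tube C) = 6.25 × 10^7/50000 = 1.25 × 10^3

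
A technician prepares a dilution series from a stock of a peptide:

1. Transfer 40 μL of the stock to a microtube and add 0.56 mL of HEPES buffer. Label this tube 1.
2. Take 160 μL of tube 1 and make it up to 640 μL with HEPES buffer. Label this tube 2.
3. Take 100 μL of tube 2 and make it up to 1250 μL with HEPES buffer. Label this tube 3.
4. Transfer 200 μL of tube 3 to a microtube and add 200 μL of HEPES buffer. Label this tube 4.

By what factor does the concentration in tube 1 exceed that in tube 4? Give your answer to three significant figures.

100

Step 1: 40 μL + 0.56 mL = 600 μL total → factor 600/40 = 15
Step 2: 160 μL brought to 640 μL → factor 640/160 = 4
Step 3: 100 μL brought to 1250 μL → factor 1250/100 = 12.5
Step 4: 200 μL + 200 μL = 400 μL total → factor 400/200 = 2
Dilution factor to tube 1 = 15; to tube 4 = 1500
[tube 1]/[tube 4] = (factor to tube 4)/(factor to tube 1) = 1500/15 = 100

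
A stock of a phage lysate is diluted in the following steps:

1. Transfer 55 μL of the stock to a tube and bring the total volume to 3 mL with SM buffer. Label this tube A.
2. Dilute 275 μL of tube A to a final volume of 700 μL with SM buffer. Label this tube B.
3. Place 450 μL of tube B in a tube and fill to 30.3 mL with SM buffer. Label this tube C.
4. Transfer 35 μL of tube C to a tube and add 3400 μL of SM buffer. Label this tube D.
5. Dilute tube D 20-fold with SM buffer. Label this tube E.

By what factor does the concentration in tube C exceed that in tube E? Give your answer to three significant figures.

Step 1: 55 μL brought to 3 mL → factor 3000/55 = 54.545
Step 2: 275 μL brought to 700 μL → factor 700/275 = 2.5455
Step 3: 450 μL brought to 30.3 mL → factor 30300/450 = 67.333
Step 4: 35 μL + 3400 μL = 3435 μL total → factor 3435/35 = 98.143
Step 5: 20-fold → factor 20
Dilution factor to tube C = 9348.8; to tube E = 1.835 × 10^7
[tube C]/[tube E] = (factor to tube E)/(factor to tube C) = 1.835 × 10^7/9348.8 = 1.96 × 10^3

1.96 × 10^3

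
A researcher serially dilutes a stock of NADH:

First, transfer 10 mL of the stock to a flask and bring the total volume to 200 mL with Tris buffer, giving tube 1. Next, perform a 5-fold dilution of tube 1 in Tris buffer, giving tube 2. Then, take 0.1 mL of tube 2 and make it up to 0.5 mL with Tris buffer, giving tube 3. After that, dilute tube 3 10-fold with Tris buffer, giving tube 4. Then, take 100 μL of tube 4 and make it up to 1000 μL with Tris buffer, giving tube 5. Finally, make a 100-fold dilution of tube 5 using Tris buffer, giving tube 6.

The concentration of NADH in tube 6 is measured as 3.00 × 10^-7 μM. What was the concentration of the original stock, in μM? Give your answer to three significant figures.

1.50 μM

Step 1: 10 mL brought to 200 mL → factor 200/10 = 20
Step 2: 5-fold → factor 5
Step 3: 0.1 mL brought to 0.5 mL → factor 0.5/0.1 = 5
Step 4: 10-fold → factor 10
Step 5: 100 μL brought to 1000 μL → factor 1000/100 = 10
Step 6: 100-fold → factor 100
Overall dilution factor = 20 × 5 × 5 × 10 × 10 × 100 = 5 × 10^6
Stock = 3.00 × 10^-7 μM × 5 × 10^6 = 1.50 μM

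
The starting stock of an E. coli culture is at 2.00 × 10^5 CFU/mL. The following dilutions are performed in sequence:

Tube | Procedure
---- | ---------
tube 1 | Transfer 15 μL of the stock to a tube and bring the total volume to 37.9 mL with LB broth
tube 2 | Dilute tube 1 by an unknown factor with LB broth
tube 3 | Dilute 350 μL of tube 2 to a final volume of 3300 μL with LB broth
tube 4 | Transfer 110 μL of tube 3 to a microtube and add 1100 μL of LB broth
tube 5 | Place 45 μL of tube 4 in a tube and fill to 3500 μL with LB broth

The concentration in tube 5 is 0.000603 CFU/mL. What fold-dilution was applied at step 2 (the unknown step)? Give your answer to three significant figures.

16.3-fold

Step 1: 15 μL brought to 37.9 mL → factor 37900/15 = 2526.7
Step 2: unknown factor x
Step 3: 350 μL brought to 3300 μL → factor 3300/350 = 9.4286
Step 4: 110 μL + 1100 μL = 1210 μL total → factor 1210/110 = 11
Step 5: 45 μL brought to 3500 μL → factor 3500/45 = 77.778
Product of known-step factors = 2.0382 × 10^7
Overall factor = 2.00 × 10^5 CFU/mL / (0.000603 CFU/mL) = 3.3167 × 10^8
x = 3.3167 × 10^8 / 2.0382 × 10^7 = 16.3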